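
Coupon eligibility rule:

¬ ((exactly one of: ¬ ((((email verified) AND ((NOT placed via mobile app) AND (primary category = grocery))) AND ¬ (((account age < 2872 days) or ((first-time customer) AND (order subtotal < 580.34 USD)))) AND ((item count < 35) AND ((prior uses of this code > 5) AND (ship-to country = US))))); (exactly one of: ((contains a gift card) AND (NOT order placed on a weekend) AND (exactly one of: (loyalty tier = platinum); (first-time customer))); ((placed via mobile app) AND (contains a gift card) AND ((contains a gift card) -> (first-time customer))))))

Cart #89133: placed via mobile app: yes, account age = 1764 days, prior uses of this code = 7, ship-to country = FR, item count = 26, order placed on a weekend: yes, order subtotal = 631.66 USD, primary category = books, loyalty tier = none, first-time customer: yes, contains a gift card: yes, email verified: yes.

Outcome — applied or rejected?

Atomic conditions:
  email verified: yes → true
  NOT placed via mobile app: yes → false
  primary category = grocery: books == grocery is false
  account age < 2872 days: 1764 < 2872 is true
  first-time customer: yes → true
  order subtotal < 580.34 USD: 631.66 < 580.34 is false
  item count < 35: 26 < 35 is true
  prior uses of this code > 5: 7 > 5 is true
  ship-to country = US: FR == US is false
  contains a gift card: yes → true
  NOT order placed on a weekend: yes → false
  loyalty tier = platinum: none == platinum is false
  placed via mobile app: yes → true
Combine:
[1.1.1.1.2] false AND false = false
[1.1.1.1] true AND false = false
[1.1.1.2.1.2] true AND false = false
[1.1.1.2.1] true OR false = true
[1.1.1.2] NOT true = false
[1.1.1.3.2] true AND false = false
[1.1.1.3] true AND false = false
[1.1.1] false AND false AND false = false
[1.1] NOT false = true
[1.2.1.3] exactly-one(false, true) = true
[1.2.1] true AND false AND true = false
[1.2.2.3] true → true = true
[1.2.2] true AND true AND true = true
[1.2] exactly-one(false, true) = true
[1] exactly-one(true, true) = false
[root] NOT false = true
Overall: true → applied

Applied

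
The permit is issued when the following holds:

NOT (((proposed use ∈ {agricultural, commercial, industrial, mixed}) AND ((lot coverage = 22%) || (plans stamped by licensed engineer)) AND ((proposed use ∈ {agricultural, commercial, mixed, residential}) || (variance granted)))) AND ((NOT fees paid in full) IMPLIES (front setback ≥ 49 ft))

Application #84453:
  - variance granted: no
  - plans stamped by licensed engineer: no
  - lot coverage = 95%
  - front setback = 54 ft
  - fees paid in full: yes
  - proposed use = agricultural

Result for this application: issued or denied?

Atomic conditions:
  proposed use ∈ {agricultural, commercial, industrial, mixed}: agricultural is in the set → true
  lot coverage = 22%: 95 == 22 is false
  plans stamped by licensed engineer: no → false
  proposed use ∈ {agricultural, commercial, mixed, residential}: agricultural is in the set → true
  variance granted: no → false
  NOT fees paid in full: yes → false
  front setback ≥ 49 ft: 54 ≥ 49 is true
Combine:
[1.1.2] false OR false = false
[1.1.3] true OR false = true
[1.1] true AND false AND true = false
[1] NOT false = true
[2] false → true (antecedent false ⇒ implication holds) = true
[root] true AND true = true
Overall: true → issued

Issued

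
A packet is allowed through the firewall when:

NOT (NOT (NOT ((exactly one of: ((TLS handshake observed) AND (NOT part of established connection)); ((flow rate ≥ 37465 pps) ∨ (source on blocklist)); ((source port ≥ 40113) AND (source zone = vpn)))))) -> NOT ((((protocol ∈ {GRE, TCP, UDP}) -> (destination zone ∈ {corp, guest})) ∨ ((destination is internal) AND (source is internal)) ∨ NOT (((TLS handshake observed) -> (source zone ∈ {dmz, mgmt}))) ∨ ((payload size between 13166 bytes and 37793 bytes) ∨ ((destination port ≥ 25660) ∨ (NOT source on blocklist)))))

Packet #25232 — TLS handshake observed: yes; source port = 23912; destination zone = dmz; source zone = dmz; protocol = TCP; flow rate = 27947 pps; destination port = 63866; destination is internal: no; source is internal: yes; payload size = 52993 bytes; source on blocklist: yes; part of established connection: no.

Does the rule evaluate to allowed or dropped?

Atomic conditions:
  TLS handshake observed: yes → true
  NOT part of established connection: no → true
  flow rate ≥ 37465 pps: 27947 ≥ 37465 is false
  source on blocklist: yes → true
  source port ≥ 40113: 23912 ≥ 40113 is false
  source zone = vpn: dmz == vpn is false
  protocol ∈ {GRE, TCP, UDP}: TCP is in the set → true
  destination zone ∈ {corp, guest}: dmz is not in the set → false
  destination is internal: no → false
  source is internal: yes → true
  source zone ∈ {dmz, mgmt}: dmz is in the set → true
  payload size between 13166 bytes and 37793 bytes: 52993 in [13166, 37793] is false
  destination port ≥ 25660: 63866 ≥ 25660 is true
  NOT source on blocklist: yes → false
Combine:
[1.1.1.1.1] true AND true = true
[1.1.1.1.2] false OR true = true
[1.1.1.1.3] false AND false = false
[1.1.1.1] exactly-one(true, true, false) = false
[1.1.1] NOT false = true
[1.1] NOT true = false
[1] NOT false = true
[2.1.1] true → false = false
[2.1.2] false AND true = false
[2.1.3.1] true → true = true
[2.1.3] NOT true = false
[2.1.4.2] true OR false = true
[2.1.4] false OR true = true
[2.1] false OR false OR false OR true = true
[2] NOT true = false
[root] true → false = false
Overall: false → dropped

Dropped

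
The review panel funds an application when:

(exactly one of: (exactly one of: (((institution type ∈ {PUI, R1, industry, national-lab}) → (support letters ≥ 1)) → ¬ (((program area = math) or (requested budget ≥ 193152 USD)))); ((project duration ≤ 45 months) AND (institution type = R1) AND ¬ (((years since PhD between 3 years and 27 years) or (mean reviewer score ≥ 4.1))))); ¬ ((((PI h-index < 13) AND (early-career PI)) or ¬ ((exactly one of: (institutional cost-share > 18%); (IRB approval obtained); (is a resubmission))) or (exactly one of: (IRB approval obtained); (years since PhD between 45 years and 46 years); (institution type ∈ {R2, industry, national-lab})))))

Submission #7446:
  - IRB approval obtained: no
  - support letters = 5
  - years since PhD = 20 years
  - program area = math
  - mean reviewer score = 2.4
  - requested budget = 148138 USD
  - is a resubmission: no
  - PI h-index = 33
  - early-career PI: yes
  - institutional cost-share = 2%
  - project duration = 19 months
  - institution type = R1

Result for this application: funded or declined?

Declined

Atomic conditions:
  institution type ∈ {PUI, R1, industry, national-lab}: R1 is in the set → true
  support letters ≥ 1: 5 ≥ 1 is true
  program area = math: math == math is true
  requested budget ≥ 193152 USD: 148138 ≥ 193152 is false
  project duration ≤ 45 months: 19 ≤ 45 is true
  institution type = R1: R1 == R1 is true
  years since PhD between 3 years and 27 years: 20 in [3, 27] is true
  mean reviewer score ≥ 4.1: 2.4 ≥ 4.1 is false
  PI h-index < 13: 33 < 13 is false
  early-career PI: yes → true
  institutional cost-share > 18%: 2 > 18 is false
  IRB approval obtained: no → false
  is a resubmission: no → false
  years since PhD between 45 years and 46 years: 20 in [45, 46] is false
  institution type ∈ {R2, industry, national-lab}: R1 is not in the set → false
Combine:
[1.1.1] true → true = true
[1.1.2.1] true OR false = true
[1.1.2] NOT true = false
[1.1] true → false = false
[1.2.3.1] true OR false = true
[1.2.3] NOT true = false
[1.2] true AND true AND false = false
[1] exactly-one(false, false) = false
[2.1.1] false AND true = false
[2.1.2.1] exactly-one(false, false, false) = false
[2.1.2] NOT false = true
[2.1.3] exactly-one(false, false, false) = false
[2.1] false OR true OR false = true
[2] NOT true = false
[root] exactly-one(false, false) = false
Overall: false → declined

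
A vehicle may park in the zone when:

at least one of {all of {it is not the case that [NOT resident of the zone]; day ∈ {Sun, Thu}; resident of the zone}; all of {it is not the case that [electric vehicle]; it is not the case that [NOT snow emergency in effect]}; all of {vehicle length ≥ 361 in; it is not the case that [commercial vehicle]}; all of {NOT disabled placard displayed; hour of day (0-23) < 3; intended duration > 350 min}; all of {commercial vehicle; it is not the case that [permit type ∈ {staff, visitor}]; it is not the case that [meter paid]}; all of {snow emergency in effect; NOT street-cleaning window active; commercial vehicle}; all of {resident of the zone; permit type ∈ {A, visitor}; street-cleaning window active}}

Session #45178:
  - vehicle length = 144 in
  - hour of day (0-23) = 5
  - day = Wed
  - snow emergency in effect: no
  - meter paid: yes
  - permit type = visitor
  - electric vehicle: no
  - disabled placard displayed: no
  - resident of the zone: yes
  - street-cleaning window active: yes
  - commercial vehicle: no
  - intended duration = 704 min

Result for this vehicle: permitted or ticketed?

Atomic conditions:
  NOT resident of the zone: yes → false
  day ∈ {Sun, Thu}: Wed is not in the set → false
  resident of the zone: yes → true
  electric vehicle: no → false
  NOT snow emergency in effect: no → true
  vehicle length ≥ 361 in: 144 ≥ 361 is false
  commercial vehicle: no → false
  NOT disabled placard displayed: no → true
  hour of day (0-23) < 3: 5 < 3 is false
  intended duration > 350 min: 704 > 350 is true
  permit type ∈ {staff, visitor}: visitor is in the set → true
  meter paid: yes → true
  snow emergency in effect: no → false
  NOT street-cleaning window active: yes → false
  permit type ∈ {A, visitor}: visitor is in the set → true
  street-cleaning window active: yes → true
Combine:
[1.1] NOT false = true
[1] true AND false AND true = false
[2.1] NOT false = true
[2.2] NOT true = false
[2] true AND false = false
[3.2] NOT false = true
[3] false AND true = false
[4] true AND false AND true = false
[5.2] NOT true = false
[5.3] NOT true = false
[5] false AND false AND false = false
[6] false AND false AND false = false
[7] true AND true AND true = true
[root] false OR false OR false OR false OR false OR false OR true = true
Overall: true → permitted

Permitted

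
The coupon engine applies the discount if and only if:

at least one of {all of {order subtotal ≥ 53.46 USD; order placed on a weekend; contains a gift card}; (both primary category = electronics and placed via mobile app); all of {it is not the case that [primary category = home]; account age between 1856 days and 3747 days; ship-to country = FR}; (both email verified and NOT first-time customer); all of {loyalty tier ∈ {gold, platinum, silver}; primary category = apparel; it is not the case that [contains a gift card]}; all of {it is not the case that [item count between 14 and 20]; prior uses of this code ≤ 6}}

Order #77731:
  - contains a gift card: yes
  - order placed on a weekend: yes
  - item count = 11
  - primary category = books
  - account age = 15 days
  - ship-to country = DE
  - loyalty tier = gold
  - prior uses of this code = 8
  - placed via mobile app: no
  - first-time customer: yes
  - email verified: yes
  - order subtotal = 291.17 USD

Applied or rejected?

Atomic conditions:
  order subtotal ≥ 53.46 USD: 291.17 ≥ 53.46 is true
  order placed on a weekend: yes → true
  contains a gift card: yes → true
  primary category = electronics: books == electronics is false
  placed via mobile app: no → false
  primary category = home: books == home is false
  account age between 1856 days and 3747 days: 15 in [1856, 3747] is false
  ship-to country = FR: DE == FR is false
  email verified: yes → true
  NOT first-time customer: yes → false
  loyalty tier ∈ {gold, platinum, silver}: gold is in the set → true
  primary category = apparel: books == apparel is false
  item count between 14 and 20: 11 in [14, 20] is false
  prior uses of this code ≤ 6: 8 ≤ 6 is false
Combine:
[1] true AND true AND true = true
[2] false AND false = false
[3.1] NOT false = true
[3] true AND false AND false = false
[4] true AND false = false
[5.3] NOT true = false
[5] true AND false AND false = false
[6.1] NOT false = true
[6] true AND false = false
[root] true OR false OR false OR false OR false OR false = true
Overall: true → applied

Applied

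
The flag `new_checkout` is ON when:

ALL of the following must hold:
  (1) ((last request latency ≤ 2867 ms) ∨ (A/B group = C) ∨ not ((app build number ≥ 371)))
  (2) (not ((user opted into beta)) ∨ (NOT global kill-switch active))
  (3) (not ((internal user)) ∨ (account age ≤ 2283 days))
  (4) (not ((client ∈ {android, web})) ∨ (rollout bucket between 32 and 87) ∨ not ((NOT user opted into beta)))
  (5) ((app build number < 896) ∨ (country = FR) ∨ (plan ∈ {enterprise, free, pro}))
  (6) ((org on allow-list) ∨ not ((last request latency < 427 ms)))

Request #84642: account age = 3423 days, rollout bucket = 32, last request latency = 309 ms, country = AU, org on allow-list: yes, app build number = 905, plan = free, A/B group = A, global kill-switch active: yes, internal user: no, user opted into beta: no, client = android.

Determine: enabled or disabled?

Atomic conditions:
  last request latency ≤ 2867 ms: 309 ≤ 2867 is true
  A/B group = C: A == C is false
  app build number ≥ 371: 905 ≥ 371 is true
  user opted into beta: no → false
  NOT global kill-switch active: yes → false
  internal user: no → false
  account age ≤ 2283 days: 3423 ≤ 2283 is false
  client ∈ {android, web}: android is in the set → true
  rollout bucket between 32 and 87: 32 in [32, 87] is true
  NOT user opted into beta: no → true
  app build number < 896: 905 < 896 is false
  country = FR: AU == FR is false
  plan ∈ {enterprise, free, pro}: free is in the set → true
  org on allow-list: yes → true
  last request latency < 427 ms: 309 < 427 is true
Combine:
[1.3] NOT true = false
[1] true OR false OR false = true
[2.1] NOT false = true
[2] true OR false = true
[3.1] NOT false = true
[3] true OR false = true
[4.1] NOT true = false
[4.3] NOT true = false
[4] false OR true OR false = true
[5] false OR false OR true = true
[6.2] NOT true = false
[6] true OR false = true
[root] true AND true AND true AND true AND true AND true = true
Overall: true → enabled

Enabled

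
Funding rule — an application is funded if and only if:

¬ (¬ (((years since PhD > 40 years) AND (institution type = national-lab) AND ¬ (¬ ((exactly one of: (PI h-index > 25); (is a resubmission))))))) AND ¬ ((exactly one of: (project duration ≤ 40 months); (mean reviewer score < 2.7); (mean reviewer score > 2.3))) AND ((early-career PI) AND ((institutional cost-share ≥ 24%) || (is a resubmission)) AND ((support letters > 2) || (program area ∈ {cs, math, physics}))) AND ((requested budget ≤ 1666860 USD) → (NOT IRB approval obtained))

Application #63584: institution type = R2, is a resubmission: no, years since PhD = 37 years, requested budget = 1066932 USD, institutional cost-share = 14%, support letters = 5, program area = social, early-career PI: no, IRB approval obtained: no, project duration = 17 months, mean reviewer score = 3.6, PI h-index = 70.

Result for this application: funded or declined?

Declined

Atomic conditions:
  years since PhD > 40 years: 37 > 40 is false
  institution type = national-lab: R2 == national-lab is false
  PI h-index > 25: 70 > 25 is true
  is a resubmission: no → false
  project duration ≤ 40 months: 17 ≤ 40 is true
  mean reviewer score < 2.7: 3.6 < 2.7 is false
  mean reviewer score > 2.3: 3.6 > 2.3 is true
  early-career PI: no → false
  institutional cost-share ≥ 24%: 14 ≥ 24 is false
  support letters > 2: 5 > 2 is true
  program area ∈ {cs, math, physics}: social is not in the set → false
  requested budget ≤ 1666860 USD: 1066932 ≤ 1666860 is true
  NOT IRB approval obtained: no → true
Combine:
[1.1.1.3.1.1] exactly-one(true, false) = true
[1.1.1.3.1] NOT true = false
[1.1.1.3] NOT false = true
[1.1.1] false AND false AND true = false
[1.1] NOT false = true
[1] NOT true = false
[2.1] exactly-one(true, false, true) = false
[2] NOT false = true
[3.2] false OR false = false
[3.3] true OR false = true
[3] false AND false AND true = false
[4] true → true = true
[root] false AND true AND false AND true = false
Overall: false → declined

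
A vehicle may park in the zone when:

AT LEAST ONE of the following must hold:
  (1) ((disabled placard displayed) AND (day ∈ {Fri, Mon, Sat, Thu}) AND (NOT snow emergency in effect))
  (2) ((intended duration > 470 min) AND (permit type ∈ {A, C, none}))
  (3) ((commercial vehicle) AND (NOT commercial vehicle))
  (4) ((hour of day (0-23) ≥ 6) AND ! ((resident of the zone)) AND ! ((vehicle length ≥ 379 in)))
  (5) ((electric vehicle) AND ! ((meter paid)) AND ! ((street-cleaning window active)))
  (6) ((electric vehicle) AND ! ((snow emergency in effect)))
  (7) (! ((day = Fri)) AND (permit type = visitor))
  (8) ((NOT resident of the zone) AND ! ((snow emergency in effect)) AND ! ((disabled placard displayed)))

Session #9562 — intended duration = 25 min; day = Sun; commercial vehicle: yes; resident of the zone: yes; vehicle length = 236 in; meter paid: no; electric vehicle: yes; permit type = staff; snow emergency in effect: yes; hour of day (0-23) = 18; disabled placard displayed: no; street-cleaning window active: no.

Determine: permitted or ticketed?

Permitted

Atomic conditions:
  disabled placard displayed: no → false
  day ∈ {Fri, Mon, Sat, Thu}: Sun is not in the set → false
  NOT snow emergency in effect: yes → false
  intended duration > 470 min: 25 > 470 is false
  permit type ∈ {A, C, none}: staff is not in the set → false
  commercial vehicle: yes → true
  NOT commercial vehicle: yes → false
  hour of day (0-23) ≥ 6: 18 ≥ 6 is true
  resident of the zone: yes → true
  vehicle length ≥ 379 in: 236 ≥ 379 is false
  electric vehicle: yes → true
  meter paid: no → false
  street-cleaning window active: no → false
  snow emergency in effect: yes → true
  day = Fri: Sun == Fri is false
  permit type = visitor: staff == visitor is false
  NOT resident of the zone: yes → false
Combine:
[1] false AND false AND false = false
[2] false AND false = false
[3] true AND false = false
[4.2] NOT true = false
[4.3] NOT false = true
[4] true AND false AND true = false
[5.2] NOT false = true
[5.3] NOT false = true
[5] true AND true AND true = true
[6.2] NOT true = false
[6] true AND false = false
[7.1] NOT false = true
[7] true AND false = false
[8.2] NOT true = false
[8.3] NOT false = true
[8] false AND false AND true = false
[root] false OR false OR false OR false OR true OR false OR false OR false = true
Overall: true → permitted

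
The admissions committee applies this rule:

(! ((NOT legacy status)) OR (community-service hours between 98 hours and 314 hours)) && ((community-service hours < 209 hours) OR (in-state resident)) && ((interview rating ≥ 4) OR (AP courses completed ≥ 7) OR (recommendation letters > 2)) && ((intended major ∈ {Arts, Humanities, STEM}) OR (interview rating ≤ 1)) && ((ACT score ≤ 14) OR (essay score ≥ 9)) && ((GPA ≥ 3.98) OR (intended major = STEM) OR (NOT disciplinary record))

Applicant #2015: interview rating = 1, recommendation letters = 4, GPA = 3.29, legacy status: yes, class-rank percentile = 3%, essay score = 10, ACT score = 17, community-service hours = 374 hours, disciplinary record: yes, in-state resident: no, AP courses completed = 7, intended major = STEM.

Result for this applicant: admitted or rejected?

Rejected

Atomic conditions:
  NOT legacy status: yes → false
  community-service hours between 98 hours and 314 hours: 374 in [98, 314] is false
  community-service hours < 209 hours: 374 < 209 is false
  in-state resident: no → false
  interview rating ≥ 4: 1 ≥ 4 is false
  AP courses completed ≥ 7: 7 ≥ 7 is true
  recommendation letters > 2: 4 > 2 is true
  intended major ∈ {Arts, Humanities, STEM}: STEM is in the set → true
  interview rating ≤ 1: 1 ≤ 1 is true
  ACT score ≤ 14: 17 ≤ 14 is false
  essay score ≥ 9: 10 ≥ 9 is true
  GPA ≥ 3.98: 3.29 ≥ 3.98 is false
  intended major = STEM: STEM == STEM is true
  NOT disciplinary record: yes → false
Combine:
[1.1] NOT false = true
[1] true OR false = true
[2] false OR false = false
[3] false OR true OR true = true
[4] true OR true = true
[5] false OR true = true
[6] false OR true OR false = true
[root] true AND false AND true AND true AND true AND true = false
Overall: false → rejected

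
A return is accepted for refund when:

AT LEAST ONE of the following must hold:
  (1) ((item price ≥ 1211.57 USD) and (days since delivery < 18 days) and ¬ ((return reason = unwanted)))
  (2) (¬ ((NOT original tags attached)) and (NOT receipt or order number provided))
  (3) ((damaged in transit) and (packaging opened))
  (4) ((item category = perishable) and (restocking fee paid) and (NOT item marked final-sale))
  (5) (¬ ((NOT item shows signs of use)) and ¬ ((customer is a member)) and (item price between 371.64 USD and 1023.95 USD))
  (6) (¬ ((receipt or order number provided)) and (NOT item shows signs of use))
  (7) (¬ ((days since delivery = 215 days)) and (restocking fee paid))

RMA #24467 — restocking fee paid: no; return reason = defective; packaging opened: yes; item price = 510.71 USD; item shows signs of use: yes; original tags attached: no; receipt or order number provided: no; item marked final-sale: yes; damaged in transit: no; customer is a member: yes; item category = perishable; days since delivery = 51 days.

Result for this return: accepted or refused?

Refused

Atomic conditions:
  item price ≥ 1211.57 USD: 510.71 ≥ 1211.57 is false
  days since delivery < 18 days: 51 < 18 is false
  return reason = unwanted: defective == unwanted is false
  NOT original tags attached: no → true
  NOT receipt or order number provided: no → true
  damaged in transit: no → false
  packaging opened: yes → true
  item category = perishable: perishable == perishable is true
  restocking fee paid: no → false
  NOT item marked final-sale: yes → false
  NOT item shows signs of use: yes → false
  customer is a member: yes → true
  item price between 371.64 USD and 1023.95 USD: 510.71 in [371.64, 1023.95] is true
  receipt or order number provided: no → false
  days since delivery = 215 days: 51 == 215 is false
Combine:
[1.3] NOT false = true
[1] false AND false AND true = false
[2.1] NOT true = false
[2] false AND true = false
[3] false AND true = false
[4] true AND false AND false = false
[5.1] NOT false = true
[5.2] NOT true = false
[5] true AND false AND true = false
[6.1] NOT false = true
[6] true AND false = false
[7.1] NOT false = true
[7] true AND false = false
[root] false OR false OR false OR false OR false OR false OR false = false
Overall: false → refused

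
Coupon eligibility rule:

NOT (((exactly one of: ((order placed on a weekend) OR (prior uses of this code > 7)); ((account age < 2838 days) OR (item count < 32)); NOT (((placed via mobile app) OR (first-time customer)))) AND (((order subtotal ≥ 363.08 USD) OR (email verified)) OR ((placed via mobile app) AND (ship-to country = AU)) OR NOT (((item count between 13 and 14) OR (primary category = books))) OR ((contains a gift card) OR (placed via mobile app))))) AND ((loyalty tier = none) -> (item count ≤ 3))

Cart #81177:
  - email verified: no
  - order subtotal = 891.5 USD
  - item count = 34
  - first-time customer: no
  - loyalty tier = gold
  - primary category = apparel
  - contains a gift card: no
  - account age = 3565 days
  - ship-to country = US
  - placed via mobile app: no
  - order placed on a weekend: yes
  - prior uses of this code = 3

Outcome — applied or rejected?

Applied

Atomic conditions:
  order placed on a weekend: yes → true
  prior uses of this code > 7: 3 > 7 is false
  account age < 2838 days: 3565 < 2838 is false
  item count < 32: 34 < 32 is false
  placed via mobile app: no → false
  first-time customer: no → false
  order subtotal ≥ 363.08 USD: 891.5 ≥ 363.08 is true
  email verified: no → false
  ship-to country = AU: US == AU is false
  item count between 13 and 14: 34 in [13, 14] is false
  primary category = books: apparel == books is false
  contains a gift card: no → false
  loyalty tier = none: gold == none is false
  item count ≤ 3: 34 ≤ 3 is false
Combine:
[1.1.1.1] true OR false = true
[1.1.1.2] false OR false = false
[1.1.1.3.1] false OR false = false
[1.1.1.3] NOT false = true
[1.1.1] exactly-one(true, false, true) = false
[1.1.2.1] true OR false = true
[1.1.2.2] false AND false = false
[1.1.2.3.1] false OR false = false
[1.1.2.3] NOT false = true
[1.1.2.4] false OR false = false
[1.1.2] true OR false OR true OR false = true
[1.1] false AND true = false
[1] NOT false = true
[2] false → false (antecedent false ⇒ implication holds) = true
[root] true AND true = true
Overall: true → applied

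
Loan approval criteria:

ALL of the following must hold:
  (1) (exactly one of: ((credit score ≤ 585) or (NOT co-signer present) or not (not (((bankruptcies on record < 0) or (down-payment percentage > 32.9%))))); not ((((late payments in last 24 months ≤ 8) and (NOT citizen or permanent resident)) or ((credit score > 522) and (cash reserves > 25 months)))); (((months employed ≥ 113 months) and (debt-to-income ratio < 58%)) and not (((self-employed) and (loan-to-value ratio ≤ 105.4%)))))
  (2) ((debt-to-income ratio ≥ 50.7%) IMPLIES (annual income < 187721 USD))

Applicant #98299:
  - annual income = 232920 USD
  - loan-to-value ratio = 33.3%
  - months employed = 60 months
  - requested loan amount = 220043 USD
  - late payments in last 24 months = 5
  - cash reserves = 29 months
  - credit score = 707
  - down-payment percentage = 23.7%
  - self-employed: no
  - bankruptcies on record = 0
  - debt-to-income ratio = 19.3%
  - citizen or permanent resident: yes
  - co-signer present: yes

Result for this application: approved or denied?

Atomic conditions:
  credit score ≤ 585: 707 ≤ 585 is false
  NOT co-signer present: yes → false
  bankruptcies on record < 0: 0 < 0 is false
  down-payment percentage > 32.9%: 23.7 > 32.9 is false
  late payments in last 24 months ≤ 8: 5 ≤ 8 is true
  NOT citizen or permanent resident: yes → false
  credit score > 522: 707 > 522 is true
  cash reserves > 25 months: 29 > 25 is true
  months employed ≥ 113 months: 60 ≥ 113 is false
  debt-to-income ratio < 58%: 19.3 < 58 is true
  self-employed: no → false
  loan-to-value ratio ≤ 105.4%: 33.3 ≤ 105.4 is true
  debt-to-income ratio ≥ 50.7%: 19.3 ≥ 50.7 is false
  annual income < 187721 USD: 232920 < 187721 is false
Combine:
[1.1.3.1.1] false OR false = false
[1.1.3.1] NOT false = true
[1.1.3] NOT true = false
[1.1] false OR false OR false = false
[1.2.1.1] true AND false = false
[1.2.1.2] true AND true = true
[1.2.1] false OR true = true
[1.2] NOT true = false
[1.3.1] false AND true = false
[1.3.2.1] false AND true = false
[1.3.2] NOT false = true
[1.3] false AND true = false
[1] exactly-one(false, false, false) = false
[2] false → false (antecedent false ⇒ implication holds) = true
[root] false AND true = false
Overall: false → denied

Denied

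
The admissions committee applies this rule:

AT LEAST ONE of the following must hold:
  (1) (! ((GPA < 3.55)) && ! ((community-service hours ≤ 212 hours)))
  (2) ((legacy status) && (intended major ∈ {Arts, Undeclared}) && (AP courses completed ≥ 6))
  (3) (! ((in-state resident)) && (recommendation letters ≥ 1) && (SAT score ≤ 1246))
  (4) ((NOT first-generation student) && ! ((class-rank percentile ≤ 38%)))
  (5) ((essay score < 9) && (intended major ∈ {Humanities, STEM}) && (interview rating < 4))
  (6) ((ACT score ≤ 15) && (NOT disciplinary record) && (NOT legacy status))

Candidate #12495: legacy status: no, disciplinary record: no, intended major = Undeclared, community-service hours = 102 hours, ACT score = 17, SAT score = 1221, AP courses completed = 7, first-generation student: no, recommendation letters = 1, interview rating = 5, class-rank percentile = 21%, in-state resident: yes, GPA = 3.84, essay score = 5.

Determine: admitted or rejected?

Atomic conditions:
  GPA < 3.55: 3.84 < 3.55 is false
  community-service hours ≤ 212 hours: 102 ≤ 212 is true
  legacy status: no → false
  intended major ∈ {Arts, Undeclared}: Undeclared is in the set → true
  AP courses completed ≥ 6: 7 ≥ 6 is true
  in-state resident: yes → true
  recommendation letters ≥ 1: 1 ≥ 1 is true
  SAT score ≤ 1246: 1221 ≤ 1246 is true
  NOT first-generation student: no → true
  class-rank percentile ≤ 38%: 21 ≤ 38 is true
  essay score < 9: 5 < 9 is true
  intended major ∈ {Humanities, STEM}: Undeclared is not in the set → false
  interview rating < 4: 5 < 4 is false
  ACT score ≤ 15: 17 ≤ 15 is false
  NOT disciplinary record: no → true
  NOT legacy status: no → true
Combine:
[1.1] NOT false = true
[1.2] NOT true = false
[1] true AND false = false
[2] false AND true AND true = false
[3.1] NOT true = false
[3] false AND true AND true = false
[4.2] NOT true = false
[4] true AND false = false
[5] true AND false AND false = false
[6] false AND true AND true = false
[root] false OR false OR false OR false OR false OR false = false
Overall: false → rejected

Rejected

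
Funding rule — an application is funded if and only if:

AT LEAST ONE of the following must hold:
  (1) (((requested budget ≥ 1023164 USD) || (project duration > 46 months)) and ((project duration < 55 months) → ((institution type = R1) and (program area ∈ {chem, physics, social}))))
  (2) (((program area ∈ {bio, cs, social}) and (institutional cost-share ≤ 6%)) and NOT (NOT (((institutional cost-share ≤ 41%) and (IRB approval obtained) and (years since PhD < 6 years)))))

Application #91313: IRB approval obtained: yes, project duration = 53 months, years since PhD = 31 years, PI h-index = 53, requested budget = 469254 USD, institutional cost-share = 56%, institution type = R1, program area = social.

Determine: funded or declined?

Atomic conditions:
  requested budget ≥ 1023164 USD: 469254 ≥ 1023164 is false
  project duration > 46 months: 53 > 46 is true
  project duration < 55 months: 53 < 55 is true
  institution type = R1: R1 == R1 is true
  program area ∈ {chem, physics, social}: social is in the set → true
  program area ∈ {bio, cs, social}: social is in the set → true
  institutional cost-share ≤ 6%: 56 ≤ 6 is false
  institutional cost-share ≤ 41%: 56 ≤ 41 is false
  IRB approval obtained: yes → true
  years since PhD < 6 years: 31 < 6 is false
Combine:
[1.1] false OR true = true
[1.2.2] true AND true = true
[1.2] true → true = true
[1] true AND true = true
[2.1] true AND false = false
[2.2.1.1] false AND true AND false = false
[2.2.1] NOT false = true
[2.2] NOT true = false
[2] false AND false = false
[root] true OR false = true
Overall: true → funded

Funded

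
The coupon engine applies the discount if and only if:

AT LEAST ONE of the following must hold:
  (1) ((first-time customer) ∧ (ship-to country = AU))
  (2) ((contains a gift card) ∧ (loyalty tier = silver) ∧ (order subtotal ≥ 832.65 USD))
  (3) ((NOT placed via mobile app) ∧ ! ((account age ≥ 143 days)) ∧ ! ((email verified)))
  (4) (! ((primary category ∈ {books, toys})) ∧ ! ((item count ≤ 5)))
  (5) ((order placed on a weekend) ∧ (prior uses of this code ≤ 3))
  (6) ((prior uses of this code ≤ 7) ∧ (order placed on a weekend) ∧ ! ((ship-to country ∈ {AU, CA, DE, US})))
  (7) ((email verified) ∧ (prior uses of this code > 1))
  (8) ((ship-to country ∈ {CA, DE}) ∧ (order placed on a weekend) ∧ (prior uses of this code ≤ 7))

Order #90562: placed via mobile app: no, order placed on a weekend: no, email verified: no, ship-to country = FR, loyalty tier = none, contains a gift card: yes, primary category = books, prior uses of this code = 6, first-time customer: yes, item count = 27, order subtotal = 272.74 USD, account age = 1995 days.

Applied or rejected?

Rejected

Atomic conditions:
  first-time customer: yes → true
  ship-to country = AU: FR == AU is false
  contains a gift card: yes → true
  loyalty tier = silver: none == silver is false
  order subtotal ≥ 832.65 USD: 272.74 ≥ 832.65 is false
  NOT placed via mobile app: no → true
  account age ≥ 143 days: 1995 ≥ 143 is true
  email verified: no → false
  primary category ∈ {books, toys}: books is in the set → true
  item count ≤ 5: 27 ≤ 5 is false
  order placed on a weekend: no → false
  prior uses of this code ≤ 3: 6 ≤ 3 is false
  prior uses of this code ≤ 7: 6 ≤ 7 is true
  ship-to country ∈ {AU, CA, DE, US}: FR is not in the set → false
  prior uses of this code > 1: 6 > 1 is true
  ship-to country ∈ {CA, DE}: FR is not in the set → false
Combine:
[1] true AND false = false
[2] true AND false AND false = false
[3.2] NOT true = false
[3.3] NOT false = true
[3] true AND false AND true = false
[4.1] NOT true = false
[4.2] NOT false = true
[4] false AND true = false
[5] false AND false = false
[6.3] NOT false = true
[6] true AND false AND true = false
[7] false AND true = false
[8] false AND false AND true = false
[root] false OR false OR false OR false OR false OR false OR false OR false = false
Overall: false → rejected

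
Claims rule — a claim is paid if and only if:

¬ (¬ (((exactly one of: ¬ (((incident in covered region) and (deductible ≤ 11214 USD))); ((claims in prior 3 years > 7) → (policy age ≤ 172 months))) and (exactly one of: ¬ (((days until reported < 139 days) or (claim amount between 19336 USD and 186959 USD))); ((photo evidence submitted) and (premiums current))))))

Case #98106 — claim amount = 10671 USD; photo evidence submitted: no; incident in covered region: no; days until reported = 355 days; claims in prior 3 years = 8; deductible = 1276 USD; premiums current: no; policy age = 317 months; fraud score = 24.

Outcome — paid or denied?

Atomic conditions:
  incident in covered region: no → false
  deductible ≤ 11214 USD: 1276 ≤ 11214 is true
  claims in prior 3 years > 7: 8 > 7 is true
  policy age ≤ 172 months: 317 ≤ 172 is false
  days until reported < 139 days: 355 < 139 is false
  claim amount between 19336 USD and 186959 USD: 10671 in [19336, 186959] is false
  photo evidence submitted: no → false
  premiums current: no → false
Combine:
[1.1.1.1.1] false AND true = false
[1.1.1.1] NOT false = true
[1.1.1.2] true → false = false
[1.1.1] exactly-one(true, false) = true
[1.1.2.1.1] false OR false = false
[1.1.2.1] NOT false = true
[1.1.2.2] false AND false = false
[1.1.2] exactly-one(true, false) = true
[1.1] true AND true = true
[1] NOT true = false
[root] NOT false = true
Overall: true → paid

Paid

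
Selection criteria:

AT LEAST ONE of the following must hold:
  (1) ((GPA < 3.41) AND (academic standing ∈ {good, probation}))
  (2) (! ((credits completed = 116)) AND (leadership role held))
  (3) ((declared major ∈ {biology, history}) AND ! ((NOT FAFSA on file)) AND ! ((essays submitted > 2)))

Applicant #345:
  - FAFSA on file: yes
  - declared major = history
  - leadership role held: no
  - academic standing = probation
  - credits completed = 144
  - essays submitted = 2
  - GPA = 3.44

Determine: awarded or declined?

Atomic conditions:
  GPA < 3.41: 3.44 < 3.41 is false
  academic standing ∈ {good, probation}: probation is in the set → true
  credits completed = 116: 144 == 116 is false
  leadership role held: no → false
  declared major ∈ {biology, history}: history is in the set → true
  NOT FAFSA on file: yes → false
  essays submitted > 2: 2 > 2 is false
Combine:
[1] false AND true = false
[2.1] NOT false = true
[2] true AND false = false
[3.2] NOT false = true
[3.3] NOT false = true
[3] true AND true AND true = true
[root] false OR false OR true = true
Overall: true → awarded

Awarded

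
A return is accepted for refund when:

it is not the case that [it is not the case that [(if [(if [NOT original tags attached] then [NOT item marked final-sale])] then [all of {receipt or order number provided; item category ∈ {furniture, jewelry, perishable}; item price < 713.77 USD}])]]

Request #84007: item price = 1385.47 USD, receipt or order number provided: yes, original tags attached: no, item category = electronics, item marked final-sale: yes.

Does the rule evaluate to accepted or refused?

Accepted

Atomic conditions:
  NOT original tags attached: no → true
  NOT item marked final-sale: yes → false
  receipt or order number provided: yes → true
  item category ∈ {furniture, jewelry, perishable}: electronics is not in the set → false
  item price < 713.77 USD: 1385.47 < 713.77 is false
Combine:
[1.1.1] true → false = false
[1.1.2] true AND false AND false = false
[1.1] false → false (antecedent false ⇒ implication holds) = true
[1] NOT true = false
[root] NOT false = true
Overall: true → accepted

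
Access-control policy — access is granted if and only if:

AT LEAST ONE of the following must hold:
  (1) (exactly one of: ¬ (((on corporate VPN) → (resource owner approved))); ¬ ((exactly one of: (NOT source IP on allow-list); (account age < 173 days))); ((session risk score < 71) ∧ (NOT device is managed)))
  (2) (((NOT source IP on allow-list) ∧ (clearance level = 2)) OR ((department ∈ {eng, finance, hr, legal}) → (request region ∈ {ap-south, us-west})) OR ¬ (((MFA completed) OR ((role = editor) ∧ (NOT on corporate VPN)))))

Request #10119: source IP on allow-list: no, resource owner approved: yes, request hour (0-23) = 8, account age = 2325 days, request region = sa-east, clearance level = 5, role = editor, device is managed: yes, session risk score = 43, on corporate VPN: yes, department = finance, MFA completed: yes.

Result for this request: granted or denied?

Atomic conditions:
  on corporate VPN: yes → true
  resource owner approved: yes → true
  NOT source IP on allow-list: no → true
  account age < 173 days: 2325 < 173 is false
  session risk score < 71: 43 < 71 is true
  NOT device is managed: yes → false
  clearance level = 2: 5 == 2 is false
  department ∈ {eng, finance, hr, legal}: finance is in the set → true
  request region ∈ {ap-south, us-west}: sa-east is not in the set → false
  MFA completed: yes → true
  role = editor: editor == editor is true
  NOT on corporate VPN: yes → false
Combine:
[1.1.1] true → true = true
[1.1] NOT true = false
[1.2.1] exactly-one(true, false) = true
[1.2] NOT true = false
[1.3] true AND false = false
[1] exactly-one(false, false, false) = false
[2.1] true AND false = false
[2.2] true → false = false
[2.3.1.2] true AND false = false
[2.3.1] true OR false = true
[2.3] NOT true = false
[2] false OR false OR false = false
[root] false OR false = false
Overall: false → denied

Denied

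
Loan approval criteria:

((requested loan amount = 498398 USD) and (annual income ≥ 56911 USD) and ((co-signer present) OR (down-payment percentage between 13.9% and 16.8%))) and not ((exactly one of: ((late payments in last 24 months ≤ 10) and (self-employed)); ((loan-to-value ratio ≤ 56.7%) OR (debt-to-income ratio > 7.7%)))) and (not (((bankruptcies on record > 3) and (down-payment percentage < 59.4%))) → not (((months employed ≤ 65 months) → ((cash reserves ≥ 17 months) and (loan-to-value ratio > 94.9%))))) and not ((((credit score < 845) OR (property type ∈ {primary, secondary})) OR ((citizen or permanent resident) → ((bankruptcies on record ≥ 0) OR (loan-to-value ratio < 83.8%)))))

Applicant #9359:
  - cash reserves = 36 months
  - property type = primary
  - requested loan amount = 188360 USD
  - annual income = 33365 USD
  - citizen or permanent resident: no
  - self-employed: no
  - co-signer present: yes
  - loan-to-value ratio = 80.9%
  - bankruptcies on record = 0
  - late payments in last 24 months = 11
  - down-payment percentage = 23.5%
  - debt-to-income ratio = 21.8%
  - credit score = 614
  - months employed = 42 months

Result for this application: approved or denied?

Atomic conditions:
  requested loan amount = 498398 USD: 188360 == 498398 is false
  annual income ≥ 56911 USD: 33365 ≥ 56911 is false
  co-signer present: yes → true
  down-payment percentage between 13.9% and 16.8%: 23.5 in [13.9, 16.8] is false
  late payments in last 24 months ≤ 10: 11 ≤ 10 is false
  self-employed: no → false
  loan-to-value ratio ≤ 56.7%: 80.9 ≤ 56.7 is false
  debt-to-income ratio > 7.7%: 21.8 > 7.7 is true
  bankruptcies on record > 3: 0 > 3 is false
  down-payment percentage < 59.4%: 23.5 < 59.4 is true
  months employed ≤ 65 months: 42 ≤ 65 is true
  cash reserves ≥ 17 months: 36 ≥ 17 is true
  loan-to-value ratio > 94.9%: 80.9 > 94.9 is false
  credit score < 845: 614 < 845 is true
  property type ∈ {primary, secondary}: primary is in the set → true
  citizen or permanent resident: no → false
  bankruptcies on record ≥ 0: 0 ≥ 0 is true
  loan-to-value ratio < 83.8%: 80.9 < 83.8 is true
Combine:
[1.3] true OR false = true
[1] false AND false AND true = false
[2.1.1] false AND false = false
[2.1.2] false OR true = true
[2.1] exactly-one(false, true) = true
[2] NOT true = false
[3.1.1] false AND true = false
[3.1] NOT false = true
[3.2.1.2] true AND false = false
[3.2.1] true → false = false
[3.2] NOT false = true
[3] true → true = true
[4.1.1] true OR true = true
[4.1.2.2] true OR true = true
[4.1.2] false → true (antecedent false ⇒ implication holds) = true
[4.1] true OR true = true
[4] NOT true = false
[root] false AND false AND true AND false = false
Overall: false → denied

Denied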